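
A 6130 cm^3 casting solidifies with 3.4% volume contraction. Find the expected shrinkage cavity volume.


Formula: V_shrink = V_casting * shrinkage_pct / 100
V_shrink = 6130 cm^3 * 3.4 / 100 = 208.4200 cm^3

Answer: 208.4200 cm^3


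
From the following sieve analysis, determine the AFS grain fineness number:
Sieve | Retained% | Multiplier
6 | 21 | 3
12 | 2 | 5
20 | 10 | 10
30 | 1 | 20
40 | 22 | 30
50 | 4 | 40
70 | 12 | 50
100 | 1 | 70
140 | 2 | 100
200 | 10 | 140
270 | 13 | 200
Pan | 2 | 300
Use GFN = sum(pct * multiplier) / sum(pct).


Formula: GFN = sum(pct * multiplier) / sum(pct)
sum(pct * multiplier) = 6483
sum(pct) = 100
GFN = 6483 / 100 = 64.83

64.83


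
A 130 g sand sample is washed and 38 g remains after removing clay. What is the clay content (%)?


Formula: Clay% = (W_total - W_washed) / W_total * 100
Clay mass = 130 - 38 = 92 g
Clay% = 92 / 130 * 100 = 70.7692%

Final answer: 70.7692%


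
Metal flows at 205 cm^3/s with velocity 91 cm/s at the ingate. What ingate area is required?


Formula: A_ingate = Q / v  (continuity equation)
A = 205 cm^3/s / 91 cm/s = 2.2527 cm^2


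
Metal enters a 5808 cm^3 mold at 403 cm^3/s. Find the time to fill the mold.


Formula: t_fill = V_mold / Q_flow
t = 5808 cm^3 / 403 cm^3/s = 14.4119 s

Answer: 14.4119 s


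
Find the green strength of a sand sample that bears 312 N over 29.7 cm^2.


Formula: Compressive Strength = Force / Area
Strength = 312 N / 29.7 cm^2 = 10.5051 N/cm^2

Final answer: 10.5051 N/cm^2


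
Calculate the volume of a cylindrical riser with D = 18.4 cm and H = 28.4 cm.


Formula: V = pi * (D/2)^2 * H  (cylinder volume)
Radius = D/2 = 18.4/2 = 9.2 cm
V = pi * 9.2^2 * 28.4 = 7551.6850 cm^3

7551.6850 cm^3


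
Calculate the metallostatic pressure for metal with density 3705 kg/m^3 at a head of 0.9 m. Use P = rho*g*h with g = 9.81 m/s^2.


Formula: P = rho * g * h
rho * g = 3705 * 9.81 = 36346.05 N/m^3
P = 36346.05 * 0.9 = 32711.4450 Pa

32711.4450 Pa


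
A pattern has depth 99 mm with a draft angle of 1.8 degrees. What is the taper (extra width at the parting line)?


Formula: taper = depth * tan(draft_angle)
tan(1.8 deg) = 0.0314263
taper = 99 mm * 0.0314263 = 3.1112 mm

Answer: 3.1112 mm


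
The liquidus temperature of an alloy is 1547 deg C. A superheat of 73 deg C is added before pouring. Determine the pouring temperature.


Formula: T_pour = T_melt + Superheat
T_pour = 1547 + 73 = 1620 deg C


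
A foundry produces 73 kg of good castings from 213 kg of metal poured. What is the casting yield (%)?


Formula: Casting Yield = (W_good / W_total) * 100
Yield = (73 kg / 213 kg) * 100 = 34.2723%

Answer: 34.2723%


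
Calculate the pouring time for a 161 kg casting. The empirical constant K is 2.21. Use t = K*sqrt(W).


Formula: t = K * sqrt(W)
sqrt(W) = sqrt(161) = 12.68858
t = 2.21 * 12.68858 = 28.0418 s

28.0418 s


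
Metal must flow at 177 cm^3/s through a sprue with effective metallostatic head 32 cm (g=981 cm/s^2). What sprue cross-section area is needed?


Formula: v = sqrt(2*g*h), A = Q/v
Velocity: v = sqrt(2 * 981 * 32) = sqrt(62784) = 250.5674 cm/s
Sprue area: A = Q / v = 177 / 250.5674 = 0.7064 cm^2

0.7064 cm^2


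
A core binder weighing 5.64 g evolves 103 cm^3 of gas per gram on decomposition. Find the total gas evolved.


Formula: V_gas = W_binder * gas_evolution_rate
V = 5.64 g * 103 cm^3/g = 580.9200 cm^3

580.9200 cm^3


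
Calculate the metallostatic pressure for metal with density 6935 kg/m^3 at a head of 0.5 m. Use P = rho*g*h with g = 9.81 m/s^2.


Formula: P = rho * g * h
rho * g = 6935 * 9.81 = 68032.35 N/m^3
P = 68032.35 * 0.5 = 34016.1750 Pa


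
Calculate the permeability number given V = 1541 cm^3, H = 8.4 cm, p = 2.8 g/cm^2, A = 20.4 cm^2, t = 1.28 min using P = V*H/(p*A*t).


Formula: Permeability Number P = (V * H) / (p * A * t)
Numerator: V * H = 1541 * 8.4 = 12944.4
Denominator: p * A * t = 2.8 * 20.4 * 1.28 = 73.1136
P = 12944.4 / 73.1136 = 177.0450

Final answer: 177.0450


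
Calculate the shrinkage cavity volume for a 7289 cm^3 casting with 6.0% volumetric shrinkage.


Formula: V_shrink = V_casting * shrinkage_pct / 100
V_shrink = 7289 cm^3 * 6.0 / 100 = 437.3400 cm^3


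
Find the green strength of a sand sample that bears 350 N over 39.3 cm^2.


Formula: Compressive Strength = Force / Area
Strength = 350 N / 39.3 cm^2 = 8.9059 N/cm^2

Answer: 8.9059 N/cm^2


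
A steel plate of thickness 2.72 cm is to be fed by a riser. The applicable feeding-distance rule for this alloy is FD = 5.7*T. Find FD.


Formula: FD = 5.7 * T  (riser feeding-distance rule)
FD = 5.7 * 2.72 cm = 15.5040 cm

15.5040 cm


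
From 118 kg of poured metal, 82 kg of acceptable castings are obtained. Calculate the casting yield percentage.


Formula: Casting Yield = (W_good / W_total) * 100
Yield = (82 kg / 118 kg) * 100 = 69.4915%


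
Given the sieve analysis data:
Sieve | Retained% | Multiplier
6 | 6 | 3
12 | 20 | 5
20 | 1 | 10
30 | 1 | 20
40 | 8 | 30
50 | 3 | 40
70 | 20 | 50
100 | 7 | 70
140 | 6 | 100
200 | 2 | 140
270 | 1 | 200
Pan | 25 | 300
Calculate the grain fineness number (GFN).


Formula: GFN = sum(pct * multiplier) / sum(pct)
sum(pct * multiplier) = 10578
sum(pct) = 100
GFN = 10578 / 100 = 105.78

Answer: 105.78


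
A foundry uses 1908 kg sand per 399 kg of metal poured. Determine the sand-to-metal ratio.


Formula: Sand-to-Metal Ratio = W_sand / W_metal
Ratio = 1908 kg / 399 kg = 4.7820

Final answer: 4.7820


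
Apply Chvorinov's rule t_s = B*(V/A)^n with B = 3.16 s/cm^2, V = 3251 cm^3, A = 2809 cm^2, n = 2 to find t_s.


Formula: t_s = B * (V/A)^n  (Chvorinov's rule, n=2)
Modulus M = V/A = 3251/2809 = 1.157351 cm
M^2 = 1.157351^2 = 1.339461 cm^2
t_s = 3.16 * 1.339461 = 4.2327 s

Final answer: 4.2327 s


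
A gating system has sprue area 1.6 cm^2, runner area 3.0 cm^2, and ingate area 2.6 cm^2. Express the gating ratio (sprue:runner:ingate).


Sprue:Runner:Ingate = 1 : 3.0/1.6 : 2.6/1.6 = 1:1.88:1.63


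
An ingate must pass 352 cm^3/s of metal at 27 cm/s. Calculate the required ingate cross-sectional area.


Formula: A_ingate = Q / v  (continuity equation)
A = 352 cm^3/s / 27 cm/s = 13.0370 cm^2

13.0370 cm^2


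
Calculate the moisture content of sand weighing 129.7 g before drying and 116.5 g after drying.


Formula: MC = (W_wet - W_dry) / W_wet * 100
Water mass = 129.7 - 116.5 = 13.2 g
MC = 13.2 / 129.7 * 100 = 10.1773%

10.1773%


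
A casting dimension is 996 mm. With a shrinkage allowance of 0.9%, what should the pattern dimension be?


Formula: L_pattern = L_casting * (1 + shrinkage_rate/100)
Shrinkage factor = 1 + 0.9/100 = 1.009
L_pattern = 996 mm * 1.009 = 1004.9640 mm


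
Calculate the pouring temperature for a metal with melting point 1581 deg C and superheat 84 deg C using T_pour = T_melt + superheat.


Formula: T_pour = T_melt + Superheat
T_pour = 1581 + 84 = 1665 deg C

Final answer: 1665 deg C


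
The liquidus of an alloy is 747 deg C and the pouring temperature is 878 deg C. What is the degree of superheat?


Formula: Superheat = T_pour - T_melt
Superheat = 878 - 747 = 131 deg C


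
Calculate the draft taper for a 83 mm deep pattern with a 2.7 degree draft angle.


Formula: taper = depth * tan(draft_angle)
tan(2.7 deg) = 0.0471588
taper = 83 mm * 0.0471588 = 3.9142 mm

Final answer: 3.9142 mm


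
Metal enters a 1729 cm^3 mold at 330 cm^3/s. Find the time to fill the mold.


Formula: t_fill = V_mold / Q_flow
t = 1729 cm^3 / 330 cm^3/s = 5.2394 s


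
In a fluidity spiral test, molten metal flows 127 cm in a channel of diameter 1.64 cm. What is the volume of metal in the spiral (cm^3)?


Formula: V = pi * (d/2)^2 * L  (cylinder volume)
Radius = 1.64/2 = 0.82 cm
V = pi * 0.82^2 * 127 = 268.2757 cm^3

Answer: 268.2757 cm^3


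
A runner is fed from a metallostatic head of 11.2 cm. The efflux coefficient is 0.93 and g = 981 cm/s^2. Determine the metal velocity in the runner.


Formula: v = Cd * sqrt(2 * g * h)  (Torricelli with discharge coefficient)
2*g*h = 2 * 981 * 11.2 = 21974.4 cm^2/s^2
sqrt(21974.4) = 148.23765 cm/s
v = 0.93 * 148.23765 = 137.8610 cm/s

Final answer: 137.8610 cm/s


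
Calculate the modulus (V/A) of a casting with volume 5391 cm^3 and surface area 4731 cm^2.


Formula: Casting Modulus M = V / A
M = 5391 cm^3 / 4731 cm^2 = 1.1395 cm

Answer: 1.1395 cm


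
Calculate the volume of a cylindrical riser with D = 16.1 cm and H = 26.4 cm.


Formula: V = pi * (D/2)^2 * H  (cylinder volume)
Radius = D/2 = 16.1/2 = 8.05 cm
V = pi * 8.05^2 * 26.4 = 5374.5927 cm^3

Answer: 5374.5927 cm^3


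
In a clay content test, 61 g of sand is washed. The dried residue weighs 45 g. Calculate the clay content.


Formula: Clay% = (W_total - W_washed) / W_total * 100
Clay mass = 61 - 45 = 16 g
Clay% = 16 / 61 * 100 = 26.2295%

Answer: 26.2295%


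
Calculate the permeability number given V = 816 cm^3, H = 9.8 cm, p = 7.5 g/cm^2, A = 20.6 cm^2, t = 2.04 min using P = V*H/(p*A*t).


Formula: Permeability Number P = (V * H) / (p * A * t)
Numerator: V * H = 816 * 9.8 = 7996.8
Denominator: p * A * t = 7.5 * 20.6 * 2.04 = 315.18
P = 7996.8 / 315.18 = 25.3722

Final answer: 25.3722


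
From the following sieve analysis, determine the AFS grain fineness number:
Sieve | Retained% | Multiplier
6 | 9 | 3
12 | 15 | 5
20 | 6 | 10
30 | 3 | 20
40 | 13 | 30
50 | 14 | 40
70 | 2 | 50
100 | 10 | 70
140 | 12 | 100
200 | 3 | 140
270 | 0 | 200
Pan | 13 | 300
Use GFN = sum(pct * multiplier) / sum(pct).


Formula: GFN = sum(pct * multiplier) / sum(pct)
sum(pct * multiplier) = 7492
sum(pct) = 100
GFN = 7492 / 100 = 74.92

Answer: 74.92


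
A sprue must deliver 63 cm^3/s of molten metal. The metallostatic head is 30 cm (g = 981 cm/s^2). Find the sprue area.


Formula: v = sqrt(2*g*h), A = Q/v
Velocity: v = sqrt(2 * 981 * 30) = sqrt(58860) = 242.6108 cm/s
Sprue area: A = Q / v = 63 / 242.6108 = 0.2597 cm^2

0.2597 cm^2


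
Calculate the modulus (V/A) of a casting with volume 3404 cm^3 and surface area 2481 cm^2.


Formula: Casting Modulus M = V / A
M = 3404 cm^3 / 2481 cm^2 = 1.3720 cm

Answer: 1.3720 cm


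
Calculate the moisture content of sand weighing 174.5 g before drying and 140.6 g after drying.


Formula: MC = (W_wet - W_dry) / W_wet * 100
Water mass = 174.5 - 140.6 = 33.9 g
MC = 33.9 / 174.5 * 100 = 19.4269%

Final answer: 19.4269%


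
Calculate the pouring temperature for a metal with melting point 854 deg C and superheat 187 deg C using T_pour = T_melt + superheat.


Formula: T_pour = T_melt + Superheat
T_pour = 854 + 187 = 1041 deg C

Answer: 1041 deg C


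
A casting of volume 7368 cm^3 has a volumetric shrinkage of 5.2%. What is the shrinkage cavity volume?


Formula: V_shrink = V_casting * shrinkage_pct / 100
V_shrink = 7368 cm^3 * 5.2 / 100 = 383.1360 cm^3

Final answer: 383.1360 cm^3


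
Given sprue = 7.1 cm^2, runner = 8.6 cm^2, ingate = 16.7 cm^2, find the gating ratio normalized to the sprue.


Sprue:Runner:Ingate = 1 : 8.6/7.1 : 16.7/7.1 = 1:1.21:2.35

1:1.21:2.35


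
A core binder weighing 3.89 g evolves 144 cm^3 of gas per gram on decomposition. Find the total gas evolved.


Formula: V_gas = W_binder * gas_evolution_rate
V = 3.89 g * 144 cm^3/g = 560.1600 cm^3


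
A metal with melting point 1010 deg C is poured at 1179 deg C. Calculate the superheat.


Formula: Superheat = T_pour - T_melt
Superheat = 1179 - 1010 = 169 deg C


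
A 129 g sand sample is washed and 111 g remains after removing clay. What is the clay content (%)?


Formula: Clay% = (W_total - W_washed) / W_total * 100
Clay mass = 129 - 111 = 18 g
Clay% = 18 / 129 * 100 = 13.9535%

Final answer: 13.9535%


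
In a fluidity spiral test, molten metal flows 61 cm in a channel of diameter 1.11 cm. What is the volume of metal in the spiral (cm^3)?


Formula: V = pi * (d/2)^2 * L  (cylinder volume)
Radius = 1.11/2 = 0.555 cm
V = pi * 0.555^2 * 61 = 59.0290 cm^3

Final answer: 59.0290 cm^3


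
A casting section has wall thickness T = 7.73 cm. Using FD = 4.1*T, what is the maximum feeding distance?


Formula: FD = 4.1 * T  (riser feeding-distance rule)
FD = 4.1 * 7.73 cm = 31.6930 cm

Final answer: 31.6930 cm


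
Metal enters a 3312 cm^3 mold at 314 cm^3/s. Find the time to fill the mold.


Formula: t_fill = V_mold / Q_flow
t = 3312 cm^3 / 314 cm^3/s = 10.5478 s


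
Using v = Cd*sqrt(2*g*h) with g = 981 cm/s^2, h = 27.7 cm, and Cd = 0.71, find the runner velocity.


Formula: v = Cd * sqrt(2 * g * h)  (Torricelli with discharge coefficient)
2*g*h = 2 * 981 * 27.7 = 54347.4 cm^2/s^2
sqrt(54347.4) = 233.12529 cm/s
v = 0.71 * 233.12529 = 165.5190 cm/s


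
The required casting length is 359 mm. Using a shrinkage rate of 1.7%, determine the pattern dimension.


Formula: L_pattern = L_casting * (1 + shrinkage_rate/100)
Shrinkage factor = 1 + 1.7/100 = 1.017
L_pattern = 359 mm * 1.017 = 365.1030 mm


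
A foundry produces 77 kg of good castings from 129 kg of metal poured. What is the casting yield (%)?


Formula: Casting Yield = (W_good / W_total) * 100
Yield = (77 kg / 129 kg) * 100 = 59.6899%


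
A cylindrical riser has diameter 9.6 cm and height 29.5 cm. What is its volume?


Formula: V = pi * (D/2)^2 * H  (cylinder volume)
Radius = D/2 = 9.6/2 = 4.8 cm
V = pi * 4.8^2 * 29.5 = 2135.2777 cm^3

2135.2777 cm^3


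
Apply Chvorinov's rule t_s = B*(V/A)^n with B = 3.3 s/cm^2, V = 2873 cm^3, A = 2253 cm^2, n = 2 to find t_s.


Formula: t_s = B * (V/A)^n  (Chvorinov's rule, n=2)
Modulus M = V/A = 2873/2253 = 1.275189 cm
M^2 = 1.275189^2 = 1.626107 cm^2
t_s = 3.3 * 1.626107 = 5.3662 s

5.3662 s


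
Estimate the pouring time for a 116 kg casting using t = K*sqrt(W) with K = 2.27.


Formula: t = K * sqrt(W)
sqrt(W) = sqrt(116) = 10.77033
t = 2.27 * 10.77033 = 24.4486 s

Answer: 24.4486 s


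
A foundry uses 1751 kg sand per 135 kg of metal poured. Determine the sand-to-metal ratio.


Formula: Sand-to-Metal Ratio = W_sand / W_metal
Ratio = 1751 kg / 135 kg = 12.9704

12.9704


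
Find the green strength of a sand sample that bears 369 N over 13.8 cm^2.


Formula: Compressive Strength = Force / Area
Strength = 369 N / 13.8 cm^2 = 26.7391 N/cm^2

26.7391 N/cm^2


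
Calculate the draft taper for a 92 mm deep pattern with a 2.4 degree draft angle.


Formula: taper = depth * tan(draft_angle)
tan(2.4 deg) = 0.0419124
taper = 92 mm * 0.0419124 = 3.8559 mm

3.8559 mm


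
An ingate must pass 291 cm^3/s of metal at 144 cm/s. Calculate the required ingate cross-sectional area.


Formula: A_ingate = Q / v  (continuity equation)
A = 291 cm^3/s / 144 cm/s = 2.0208 cm^2

Final answer: 2.0208 cm^2


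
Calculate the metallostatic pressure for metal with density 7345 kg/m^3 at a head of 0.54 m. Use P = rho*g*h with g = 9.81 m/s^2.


Formula: P = rho * g * h
rho * g = 7345 * 9.81 = 72054.45 N/m^3
P = 72054.45 * 0.54 = 38909.4030 Pa

Final answer: 38909.4030 Pa


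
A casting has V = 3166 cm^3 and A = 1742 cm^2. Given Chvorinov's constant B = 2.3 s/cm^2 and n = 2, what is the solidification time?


Formula: t_s = B * (V/A)^n  (Chvorinov's rule, n=2)
Modulus M = V/A = 3166/1742 = 1.817451 cm
M^2 = 1.817451^2 = 3.303128 cm^2
t_s = 2.3 * 3.303128 = 7.5972 s

Final answer: 7.5972 s


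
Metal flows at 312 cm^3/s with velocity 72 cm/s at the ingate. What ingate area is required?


Formula: A_ingate = Q / v  (continuity equation)
A = 312 cm^3/s / 72 cm/s = 4.3333 cm^2

4.3333 cm^2


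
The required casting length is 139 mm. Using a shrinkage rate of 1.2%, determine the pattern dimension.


Formula: L_pattern = L_casting * (1 + shrinkage_rate/100)
Shrinkage factor = 1 + 1.2/100 = 1.012
L_pattern = 139 mm * 1.012 = 140.6680 mm

Answer: 140.6680 mm


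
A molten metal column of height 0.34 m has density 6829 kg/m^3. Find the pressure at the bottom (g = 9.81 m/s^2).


Formula: P = rho * g * h
rho * g = 6829 * 9.81 = 66992.49 N/m^3
P = 66992.49 * 0.34 = 22777.4466 Pa

Final answer: 22777.4466 Pa


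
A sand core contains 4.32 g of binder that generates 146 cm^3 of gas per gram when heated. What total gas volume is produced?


Formula: V_gas = W_binder * gas_evolution_rate
V = 4.32 g * 146 cm^3/g = 630.7200 cm^3

Answer: 630.7200 cm^3


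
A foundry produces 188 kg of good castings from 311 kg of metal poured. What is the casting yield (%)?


Formula: Casting Yield = (W_good / W_total) * 100
Yield = (188 kg / 311 kg) * 100 = 60.4502%


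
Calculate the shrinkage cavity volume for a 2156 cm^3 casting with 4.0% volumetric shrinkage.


Formula: V_shrink = V_casting * shrinkage_pct / 100
V_shrink = 2156 cm^3 * 4.0 / 100 = 86.2400 cm^3

86.2400 cm^3


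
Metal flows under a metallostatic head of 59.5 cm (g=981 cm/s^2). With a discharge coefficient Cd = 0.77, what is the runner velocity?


Formula: v = Cd * sqrt(2 * g * h)  (Torricelli with discharge coefficient)
2*g*h = 2 * 981 * 59.5 = 116739.0 cm^2/s^2
sqrt(116739.0) = 341.67089 cm/s
v = 0.77 * 341.67089 = 263.0866 cm/s


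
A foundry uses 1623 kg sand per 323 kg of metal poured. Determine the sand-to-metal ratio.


Formula: Sand-to-Metal Ratio = W_sand / W_metal
Ratio = 1623 kg / 323 kg = 5.0248


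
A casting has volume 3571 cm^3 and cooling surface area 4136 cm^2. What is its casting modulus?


Formula: Casting Modulus M = V / A
M = 3571 cm^3 / 4136 cm^2 = 0.8634 cm

Final answer: 0.8634 cm


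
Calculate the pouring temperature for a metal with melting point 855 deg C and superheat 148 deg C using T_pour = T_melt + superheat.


Formula: T_pour = T_melt + Superheat
T_pour = 855 + 148 = 1003 deg C

1003 deg C


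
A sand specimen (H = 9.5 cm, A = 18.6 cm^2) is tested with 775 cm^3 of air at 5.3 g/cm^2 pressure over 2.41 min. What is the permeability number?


Formula: Permeability Number P = (V * H) / (p * A * t)
Numerator: V * H = 775 * 9.5 = 7362.5
Denominator: p * A * t = 5.3 * 18.6 * 2.41 = 237.5778
P = 7362.5 / 237.5778 = 30.9898

30.9898


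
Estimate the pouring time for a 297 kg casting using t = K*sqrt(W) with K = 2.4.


Formula: t = K * sqrt(W)
sqrt(W) = sqrt(297) = 17.23369
t = 2.4 * 17.23369 = 41.3609 s

Final answer: 41.3609 s


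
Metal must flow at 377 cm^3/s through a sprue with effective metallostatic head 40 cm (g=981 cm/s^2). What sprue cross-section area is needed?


Formula: v = sqrt(2*g*h), A = Q/v
Velocity: v = sqrt(2 * 981 * 40) = sqrt(78480) = 280.1428 cm/s
Sprue area: A = Q / v = 377 / 280.1428 = 1.3457 cm^2


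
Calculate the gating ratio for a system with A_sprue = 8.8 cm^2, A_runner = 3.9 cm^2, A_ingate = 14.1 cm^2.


Sprue:Runner:Ingate = 1 : 3.9/8.8 : 14.1/8.8 = 1:0.44:1.60

1:0.44:1.60


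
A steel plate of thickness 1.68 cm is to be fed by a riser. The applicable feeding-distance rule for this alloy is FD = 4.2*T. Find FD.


Formula: FD = 4.2 * T  (riser feeding-distance rule)
FD = 4.2 * 1.68 cm = 7.0560 cm

Final answer: 7.0560 cm


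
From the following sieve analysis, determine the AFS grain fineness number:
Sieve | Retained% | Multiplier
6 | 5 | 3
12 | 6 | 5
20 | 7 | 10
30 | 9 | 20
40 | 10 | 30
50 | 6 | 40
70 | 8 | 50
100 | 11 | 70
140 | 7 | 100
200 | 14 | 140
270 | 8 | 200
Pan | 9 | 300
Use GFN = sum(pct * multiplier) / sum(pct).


Formula: GFN = sum(pct * multiplier) / sum(pct)
sum(pct * multiplier) = 8965
sum(pct) = 100
GFN = 8965 / 100 = 89.65

Answer: 89.65


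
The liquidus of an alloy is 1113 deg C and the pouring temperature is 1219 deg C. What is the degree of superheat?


Formula: Superheat = T_pour - T_melt
Superheat = 1219 - 1113 = 106 deg C

106 deg C


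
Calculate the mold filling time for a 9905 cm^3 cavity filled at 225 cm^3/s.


Formula: t_fill = V_mold / Q_flow
t = 9905 cm^3 / 225 cm^3/s = 44.0222 s

Final answer: 44.0222 s


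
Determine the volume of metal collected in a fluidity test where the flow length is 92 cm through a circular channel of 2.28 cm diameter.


Formula: V = pi * (d/2)^2 * L  (cylinder volume)
Radius = 2.28/2 = 1.14 cm
V = pi * 1.14^2 * 92 = 375.6189 cm^3

Answer: 375.6189 cm^3


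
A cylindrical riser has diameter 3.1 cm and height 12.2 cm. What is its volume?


Formula: V = pi * (D/2)^2 * H  (cylinder volume)
Radius = D/2 = 3.1/2 = 1.55 cm
V = pi * 1.55^2 * 12.2 = 92.0817 cm^3

Answer: 92.0817 cm^3


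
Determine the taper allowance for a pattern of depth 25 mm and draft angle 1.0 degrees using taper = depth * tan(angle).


Formula: taper = depth * tan(draft_angle)
tan(1.0 deg) = 0.0174551
taper = 25 mm * 0.0174551 = 0.4364 mm

Answer: 0.4364 mm


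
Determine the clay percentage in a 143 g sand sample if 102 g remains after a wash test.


Formula: Clay% = (W_total - W_washed) / W_total * 100
Clay mass = 143 - 102 = 41 g
Clay% = 41 / 143 * 100 = 28.6713%

Final answer: 28.6713%


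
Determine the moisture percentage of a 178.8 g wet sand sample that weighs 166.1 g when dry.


Formula: MC = (W_wet - W_dry) / W_wet * 100
Water mass = 178.8 - 166.1 = 12.7 g
MC = 12.7 / 178.8 * 100 = 7.1029%

Answer: 7.1029%


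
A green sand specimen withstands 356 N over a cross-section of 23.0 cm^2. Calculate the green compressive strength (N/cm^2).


Formula: Compressive Strength = Force / Area
Strength = 356 N / 23.0 cm^2 = 15.4783 N/cm^2

Answer: 15.4783 N/cm^2


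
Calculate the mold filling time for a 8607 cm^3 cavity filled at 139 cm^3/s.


Formula: t_fill = V_mold / Q_flow
t = 8607 cm^3 / 139 cm^3/s = 61.9209 s

Answer: 61.9209 s


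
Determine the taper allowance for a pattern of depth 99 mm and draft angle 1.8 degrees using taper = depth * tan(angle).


Formula: taper = depth * tan(draft_angle)
tan(1.8 deg) = 0.0314263
taper = 99 mm * 0.0314263 = 3.1112 mm

3.1112 mm


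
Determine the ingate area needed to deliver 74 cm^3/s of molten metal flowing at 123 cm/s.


Formula: A_ingate = Q / v  (continuity equation)
A = 74 cm^3/s / 123 cm/s = 0.6016 cm^2


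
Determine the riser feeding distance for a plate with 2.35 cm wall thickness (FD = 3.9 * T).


Formula: FD = 3.9 * T  (riser feeding-distance rule)
FD = 3.9 * 2.35 cm = 9.1650 cm

Answer: 9.1650 cm


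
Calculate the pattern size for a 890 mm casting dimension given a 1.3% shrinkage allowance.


Formula: L_pattern = L_casting * (1 + shrinkage_rate/100)
Shrinkage factor = 1 + 1.3/100 = 1.013
L_pattern = 890 mm * 1.013 = 901.5700 mm

Answer: 901.5700 mm


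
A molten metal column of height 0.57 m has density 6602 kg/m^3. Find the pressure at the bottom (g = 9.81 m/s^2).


Formula: P = rho * g * h
rho * g = 6602 * 9.81 = 64765.62 N/m^3
P = 64765.62 * 0.57 = 36916.4034 Pa

Final answer: 36916.4034 Pa


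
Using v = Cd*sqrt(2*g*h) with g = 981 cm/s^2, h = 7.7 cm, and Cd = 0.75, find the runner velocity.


Formula: v = Cd * sqrt(2 * g * h)  (Torricelli with discharge coefficient)
2*g*h = 2 * 981 * 7.7 = 15107.4 cm^2/s^2
sqrt(15107.4) = 122.91216 cm/s
v = 0.75 * 122.91216 = 92.1841 cm/s

Final answer: 92.1841 cm/s


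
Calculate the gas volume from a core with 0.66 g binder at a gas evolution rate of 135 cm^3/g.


Formula: V_gas = W_binder * gas_evolution_rate
V = 0.66 g * 135 cm^3/g = 89.1000 cm^3

Answer: 89.1000 cm^3


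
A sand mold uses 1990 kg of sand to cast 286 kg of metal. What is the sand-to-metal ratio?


Formula: Sand-to-Metal Ratio = W_sand / W_metal
Ratio = 1990 kg / 286 kg = 6.9580


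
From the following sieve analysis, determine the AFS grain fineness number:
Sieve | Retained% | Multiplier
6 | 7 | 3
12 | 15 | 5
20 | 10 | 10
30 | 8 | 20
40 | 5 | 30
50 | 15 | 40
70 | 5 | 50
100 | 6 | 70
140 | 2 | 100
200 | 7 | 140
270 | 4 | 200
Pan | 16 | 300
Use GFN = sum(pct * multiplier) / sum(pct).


Formula: GFN = sum(pct * multiplier) / sum(pct)
sum(pct * multiplier) = 8556
sum(pct) = 100
GFN = 8556 / 100 = 85.56

Answer: 85.56


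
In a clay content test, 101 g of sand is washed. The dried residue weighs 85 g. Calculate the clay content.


Formula: Clay% = (W_total - W_washed) / W_total * 100
Clay mass = 101 - 85 = 16 g
Clay% = 16 / 101 * 100 = 15.8416%

Final answer: 15.8416%


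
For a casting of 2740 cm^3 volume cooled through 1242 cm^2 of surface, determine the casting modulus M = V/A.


Formula: Casting Modulus M = V / A
M = 2740 cm^3 / 1242 cm^2 = 2.2061 cm

Final answer: 2.2061 cm


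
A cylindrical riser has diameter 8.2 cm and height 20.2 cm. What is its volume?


Formula: V = pi * (D/2)^2 * H  (cylinder volume)
Radius = D/2 = 8.2/2 = 4.1 cm
V = pi * 4.1^2 * 20.2 = 1066.7655 cm^3


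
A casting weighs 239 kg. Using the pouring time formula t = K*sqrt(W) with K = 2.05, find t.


Formula: t = K * sqrt(W)
sqrt(W) = sqrt(239) = 15.45962
t = 2.05 * 15.45962 = 31.6922 s

31.6922 s


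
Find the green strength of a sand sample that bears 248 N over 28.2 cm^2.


Formula: Compressive Strength = Force / Area
Strength = 248 N / 28.2 cm^2 = 8.7943 N/cm^2

8.7943 N/cm^2


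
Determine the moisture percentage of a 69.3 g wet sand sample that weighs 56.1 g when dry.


Formula: MC = (W_wet - W_dry) / W_wet * 100
Water mass = 69.3 - 56.1 = 13.2 g
MC = 13.2 / 69.3 * 100 = 19.0476%

19.0476%


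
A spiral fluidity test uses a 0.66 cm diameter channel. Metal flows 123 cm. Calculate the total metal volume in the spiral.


Formula: V = pi * (d/2)^2 * L  (cylinder volume)
Radius = 0.66/2 = 0.33 cm
V = pi * 0.33^2 * 123 = 42.0807 cm^3

42.0807 cm^3


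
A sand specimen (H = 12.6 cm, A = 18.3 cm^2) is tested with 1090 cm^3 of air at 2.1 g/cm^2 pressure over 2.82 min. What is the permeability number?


Formula: Permeability Number P = (V * H) / (p * A * t)
Numerator: V * H = 1090 * 12.6 = 13734.0
Denominator: p * A * t = 2.1 * 18.3 * 2.82 = 108.3726
P = 13734.0 / 108.3726 = 126.7295


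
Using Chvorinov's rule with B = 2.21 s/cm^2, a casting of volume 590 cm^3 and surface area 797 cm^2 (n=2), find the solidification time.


Formula: t_s = B * (V/A)^n  (Chvorinov's rule, n=2)
Modulus M = V/A = 590/797 = 0.740276 cm
M^2 = 0.740276^2 = 0.548009 cm^2
t_s = 2.21 * 0.548009 = 1.2111 s

Answer: 1.2111 s


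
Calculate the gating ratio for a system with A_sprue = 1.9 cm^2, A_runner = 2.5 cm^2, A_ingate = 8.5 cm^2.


Sprue:Runner:Ingate = 1 : 2.5/1.9 : 8.5/1.9 = 1:1.32:4.47

Answer: 1:1.32:4.47


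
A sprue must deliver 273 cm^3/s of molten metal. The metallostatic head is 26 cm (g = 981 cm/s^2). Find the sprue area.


Formula: v = sqrt(2*g*h), A = Q/v
Velocity: v = sqrt(2 * 981 * 26) = sqrt(51012) = 225.8584 cm/s
Sprue area: A = Q / v = 273 / 225.8584 = 1.2087 cm^2

1.2087 cm^2


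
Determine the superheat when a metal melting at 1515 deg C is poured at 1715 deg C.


Formula: Superheat = T_pour - T_melt
Superheat = 1715 - 1515 = 200 deg C


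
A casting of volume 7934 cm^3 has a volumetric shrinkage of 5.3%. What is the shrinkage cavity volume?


Formula: V_shrink = V_casting * shrinkage_pct / 100
V_shrink = 7934 cm^3 * 5.3 / 100 = 420.5020 cm^3

420.5020 cm^3


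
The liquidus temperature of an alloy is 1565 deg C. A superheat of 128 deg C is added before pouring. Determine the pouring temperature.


Formula: T_pour = T_melt + Superheat
T_pour = 1565 + 128 = 1693 deg C

1693 deg C


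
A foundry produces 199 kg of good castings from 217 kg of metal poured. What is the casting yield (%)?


Formula: Casting Yield = (W_good / W_total) * 100
Yield = (199 kg / 217 kg) * 100 = 91.7051%

Answer: 91.7051%


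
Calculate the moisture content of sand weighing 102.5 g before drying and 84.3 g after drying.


Formula: MC = (W_wet - W_dry) / W_wet * 100
Water mass = 102.5 - 84.3 = 18.2 g
MC = 18.2 / 102.5 * 100 = 17.7561%

17.7561%


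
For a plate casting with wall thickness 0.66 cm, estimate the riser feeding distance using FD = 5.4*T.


Formula: FD = 5.4 * T  (riser feeding-distance rule)
FD = 5.4 * 0.66 cm = 3.5640 cm


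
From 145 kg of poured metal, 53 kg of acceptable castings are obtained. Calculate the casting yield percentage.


Formula: Casting Yield = (W_good / W_total) * 100
Yield = (53 kg / 145 kg) * 100 = 36.5517%

36.5517%


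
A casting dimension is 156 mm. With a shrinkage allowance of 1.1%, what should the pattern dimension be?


Formula: L_pattern = L_casting * (1 + shrinkage_rate/100)
Shrinkage factor = 1 + 1.1/100 = 1.011
L_pattern = 156 mm * 1.011 = 157.7160 mm

157.7160 mm


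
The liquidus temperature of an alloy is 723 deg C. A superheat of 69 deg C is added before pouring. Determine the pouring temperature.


Formula: T_pour = T_melt + Superheat
T_pour = 723 + 69 = 792 deg C


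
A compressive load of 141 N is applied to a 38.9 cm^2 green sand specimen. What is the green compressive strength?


Formula: Compressive Strength = Force / Area
Strength = 141 N / 38.9 cm^2 = 3.6247 N/cm^2

3.6247 N/cm^2


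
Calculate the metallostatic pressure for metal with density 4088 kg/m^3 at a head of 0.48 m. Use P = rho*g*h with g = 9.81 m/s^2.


Formula: P = rho * g * h
rho * g = 4088 * 9.81 = 40103.28 N/m^3
P = 40103.28 * 0.48 = 19249.5744 Pa

Answer: 19249.5744 Pa


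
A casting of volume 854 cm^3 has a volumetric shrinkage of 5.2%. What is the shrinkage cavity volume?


Formula: V_shrink = V_casting * shrinkage_pct / 100
V_shrink = 854 cm^3 * 5.2 / 100 = 44.4080 cm^3

Answer: 44.4080 cm^3


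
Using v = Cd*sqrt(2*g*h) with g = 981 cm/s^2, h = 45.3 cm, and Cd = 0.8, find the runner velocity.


Formula: v = Cd * sqrt(2 * g * h)  (Torricelli with discharge coefficient)
2*g*h = 2 * 981 * 45.3 = 88878.6 cm^2/s^2
sqrt(88878.6) = 298.12514 cm/s
v = 0.8 * 298.12514 = 238.5001 cm/s


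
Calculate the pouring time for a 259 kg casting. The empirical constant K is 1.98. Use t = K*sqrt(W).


Formula: t = K * sqrt(W)
sqrt(W) = sqrt(259) = 16.09348
t = 1.98 * 16.09348 = 31.8651 s

Final answer: 31.8651 s


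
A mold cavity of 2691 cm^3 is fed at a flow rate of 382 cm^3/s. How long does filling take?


Formula: t_fill = V_mold / Q_flow
t = 2691 cm^3 / 382 cm^3/s = 7.0445 s

Answer: 7.0445 s


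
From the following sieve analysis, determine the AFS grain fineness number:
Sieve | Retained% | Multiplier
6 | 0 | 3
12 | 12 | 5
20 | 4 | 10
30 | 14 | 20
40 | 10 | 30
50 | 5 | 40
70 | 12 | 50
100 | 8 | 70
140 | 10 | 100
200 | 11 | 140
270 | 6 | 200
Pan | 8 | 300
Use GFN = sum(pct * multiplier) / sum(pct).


Formula: GFN = sum(pct * multiplier) / sum(pct)
sum(pct * multiplier) = 8180
sum(pct) = 100
GFN = 8180 / 100 = 81.80

Final answer: 81.80


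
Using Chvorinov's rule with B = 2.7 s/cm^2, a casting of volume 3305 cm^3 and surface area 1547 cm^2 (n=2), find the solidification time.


Formula: t_s = B * (V/A)^n  (Chvorinov's rule, n=2)
Modulus M = V/A = 3305/1547 = 2.136393 cm
M^2 = 2.136393^2 = 4.564175 cm^2
t_s = 2.7 * 4.564175 = 12.3233 s

Answer: 12.3233 s


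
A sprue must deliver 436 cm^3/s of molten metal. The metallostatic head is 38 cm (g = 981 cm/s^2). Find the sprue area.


Formula: v = sqrt(2*g*h), A = Q/v
Velocity: v = sqrt(2 * 981 * 38) = sqrt(74556) = 273.0494 cm/s
Sprue area: A = Q / v = 436 / 273.0494 = 1.5968 cm^2


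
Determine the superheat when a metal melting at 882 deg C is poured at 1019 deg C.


Formula: Superheat = T_pour - T_melt
Superheat = 1019 - 882 = 137 deg C

Final answer: 137 deg C


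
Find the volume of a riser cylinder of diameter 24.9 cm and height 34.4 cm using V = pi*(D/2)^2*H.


Formula: V = pi * (D/2)^2 * H  (cylinder volume)
Radius = D/2 = 24.9/2 = 12.45 cm
V = pi * 12.45^2 * 34.4 = 16751.2422 cm^3

Final answer: 16751.2422 cm^3


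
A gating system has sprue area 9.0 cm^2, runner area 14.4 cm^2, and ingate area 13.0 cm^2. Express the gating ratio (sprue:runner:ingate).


Sprue:Runner:Ingate = 1 : 14.4/9.0 : 13.0/9.0 = 1:1.60:1.44

Answer: 1:1.60:1.44


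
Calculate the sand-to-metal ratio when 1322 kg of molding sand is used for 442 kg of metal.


Formula: Sand-to-Metal Ratio = W_sand / W_metal
Ratio = 1322 kg / 442 kg = 2.9910

Answer: 2.9910


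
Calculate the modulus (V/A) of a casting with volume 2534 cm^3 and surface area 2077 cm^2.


Formula: Casting Modulus M = V / A
M = 2534 cm^3 / 2077 cm^2 = 1.2200 cm

Answer: 1.2200 cm


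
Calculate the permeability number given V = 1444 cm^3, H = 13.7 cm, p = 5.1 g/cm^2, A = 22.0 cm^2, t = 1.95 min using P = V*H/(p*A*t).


Formula: Permeability Number P = (V * H) / (p * A * t)
Numerator: V * H = 1444 * 13.7 = 19782.8
Denominator: p * A * t = 5.1 * 22.0 * 1.95 = 218.79
P = 19782.8 / 218.79 = 90.4191

90.4191


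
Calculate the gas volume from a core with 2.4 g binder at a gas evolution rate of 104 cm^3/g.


Formula: V_gas = W_binder * gas_evolution_rate
V = 2.4 g * 104 cm^3/g = 249.6000 cm^3


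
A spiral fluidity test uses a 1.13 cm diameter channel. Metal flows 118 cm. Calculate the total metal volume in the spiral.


Formula: V = pi * (d/2)^2 * L  (cylinder volume)
Radius = 1.13/2 = 0.565 cm
V = pi * 0.565^2 * 118 = 118.3392 cm^3

Final answer: 118.3392 cm^3


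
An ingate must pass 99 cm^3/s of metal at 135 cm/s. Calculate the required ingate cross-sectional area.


Formula: A_ingate = Q / v  (continuity equation)
A = 99 cm^3/s / 135 cm/s = 0.7333 cm^2

0.7333 cm^2


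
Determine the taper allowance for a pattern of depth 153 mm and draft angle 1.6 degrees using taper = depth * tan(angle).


Formula: taper = depth * tan(draft_angle)
tan(1.6 deg) = 0.0279325
taper = 153 mm * 0.0279325 = 4.2737 mm

Final answer: 4.2737 mm


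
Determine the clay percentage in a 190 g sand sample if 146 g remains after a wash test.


Formula: Clay% = (W_total - W_washed) / W_total * 100
Clay mass = 190 - 146 = 44 g
Clay% = 44 / 190 * 100 = 23.1579%


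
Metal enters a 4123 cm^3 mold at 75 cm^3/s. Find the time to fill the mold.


Formula: t_fill = V_mold / Q_flow
t = 4123 cm^3 / 75 cm^3/s = 54.9733 s

54.9733 s


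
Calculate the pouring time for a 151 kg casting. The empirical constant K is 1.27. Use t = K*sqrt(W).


Formula: t = K * sqrt(W)
sqrt(W) = sqrt(151) = 12.28821
t = 1.27 * 12.28821 = 15.6060 s

Answer: 15.6060 s


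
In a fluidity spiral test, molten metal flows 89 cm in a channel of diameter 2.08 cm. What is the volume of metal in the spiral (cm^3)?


Formula: V = pi * (d/2)^2 * L  (cylinder volume)
Radius = 2.08/2 = 1.04 cm
V = pi * 1.04^2 * 89 = 302.4172 cm^3

Answer: 302.4172 cm^3


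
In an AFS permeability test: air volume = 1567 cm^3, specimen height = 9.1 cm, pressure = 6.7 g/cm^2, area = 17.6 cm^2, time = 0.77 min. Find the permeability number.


Formula: Permeability Number P = (V * H) / (p * A * t)
Numerator: V * H = 1567 * 9.1 = 14259.7
Denominator: p * A * t = 6.7 * 17.6 * 0.77 = 90.7984
P = 14259.7 / 90.7984 = 157.0479

Final answer: 157.0479


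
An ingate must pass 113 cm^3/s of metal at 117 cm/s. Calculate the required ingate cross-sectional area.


Formula: A_ingate = Q / v  (continuity equation)
A = 113 cm^3/s / 117 cm/s = 0.9658 cm^2


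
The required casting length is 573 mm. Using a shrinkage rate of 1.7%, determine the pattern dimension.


Formula: L_pattern = L_casting * (1 + shrinkage_rate/100)
Shrinkage factor = 1 + 1.7/100 = 1.017
L_pattern = 573 mm * 1.017 = 582.7410 mm

582.7410 mm


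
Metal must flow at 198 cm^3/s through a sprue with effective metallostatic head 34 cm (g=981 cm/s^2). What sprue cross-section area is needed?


Formula: v = sqrt(2*g*h), A = Q/v
Velocity: v = sqrt(2 * 981 * 34) = sqrt(66708) = 258.2789 cm/s
Sprue area: A = Q / v = 198 / 258.2789 = 0.7666 cm^2

Answer: 0.7666 cm^2


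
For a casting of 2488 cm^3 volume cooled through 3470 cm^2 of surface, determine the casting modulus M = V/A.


Formula: Casting Modulus M = V / A
M = 2488 cm^3 / 3470 cm^2 = 0.7170 cm

Final answer: 0.7170 cm


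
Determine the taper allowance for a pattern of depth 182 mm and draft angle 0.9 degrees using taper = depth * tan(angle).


Formula: taper = depth * tan(draft_angle)
tan(0.9 deg) = 0.0157093
taper = 182 mm * 0.0157093 = 2.8591 mm

2.8591 mm


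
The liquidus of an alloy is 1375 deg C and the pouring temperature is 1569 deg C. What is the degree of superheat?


Formula: Superheat = T_pour - T_melt
Superheat = 1569 - 1375 = 194 deg C

Final answer: 194 deg C


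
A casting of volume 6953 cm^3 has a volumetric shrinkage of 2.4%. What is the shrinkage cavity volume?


Formula: V_shrink = V_casting * shrinkage_pct / 100
V_shrink = 6953 cm^3 * 2.4 / 100 = 166.8720 cm^3


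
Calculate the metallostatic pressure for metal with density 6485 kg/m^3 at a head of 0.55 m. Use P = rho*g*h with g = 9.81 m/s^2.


Formula: P = rho * g * h
rho * g = 6485 * 9.81 = 63617.85 N/m^3
P = 63617.85 * 0.55 = 34989.8175 Pa


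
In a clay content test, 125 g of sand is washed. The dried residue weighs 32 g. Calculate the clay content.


Formula: Clay% = (W_total - W_washed) / W_total * 100
Clay mass = 125 - 32 = 93 g
Clay% = 93 / 125 * 100 = 74.4000%

Final answer: 74.4000%


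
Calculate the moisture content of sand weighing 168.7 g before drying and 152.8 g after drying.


Formula: MC = (W_wet - W_dry) / W_wet * 100
Water mass = 168.7 - 152.8 = 15.9 g
MC = 15.9 / 168.7 * 100 = 9.4250%

9.4250%


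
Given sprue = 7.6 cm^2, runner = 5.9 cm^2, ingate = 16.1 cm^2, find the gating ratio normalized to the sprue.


Sprue:Runner:Ingate = 1 : 5.9/7.6 : 16.1/7.6 = 1:0.78:2.12


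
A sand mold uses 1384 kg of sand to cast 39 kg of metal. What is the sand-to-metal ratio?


Formula: Sand-to-Metal Ratio = W_sand / W_metal
Ratio = 1384 kg / 39 kg = 35.4872

Final answer: 35.4872


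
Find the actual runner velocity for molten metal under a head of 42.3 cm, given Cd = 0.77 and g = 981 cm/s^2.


Formula: v = Cd * sqrt(2 * g * h)  (Torricelli with discharge coefficient)
2*g*h = 2 * 981 * 42.3 = 82992.6 cm^2/s^2
sqrt(82992.6) = 288.08436 cm/s
v = 0.77 * 288.08436 = 221.8250 cm/s

221.8250 cm/s


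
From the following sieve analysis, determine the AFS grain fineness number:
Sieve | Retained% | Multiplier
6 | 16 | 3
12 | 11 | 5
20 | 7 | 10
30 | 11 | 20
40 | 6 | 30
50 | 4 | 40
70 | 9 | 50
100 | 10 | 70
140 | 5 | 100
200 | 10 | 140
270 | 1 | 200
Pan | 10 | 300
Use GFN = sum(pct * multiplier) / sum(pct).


Formula: GFN = sum(pct * multiplier) / sum(pct)
sum(pct * multiplier) = 6983
sum(pct) = 100
GFN = 6983 / 100 = 69.83

69.83


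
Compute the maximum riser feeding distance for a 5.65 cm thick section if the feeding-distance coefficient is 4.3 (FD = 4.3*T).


Formula: FD = 4.3 * T  (riser feeding-distance rule)
FD = 4.3 * 5.65 cm = 24.2950 cm

24.2950 cm


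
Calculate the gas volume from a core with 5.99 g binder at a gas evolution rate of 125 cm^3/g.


Formula: V_gas = W_binder * gas_evolution_rate
V = 5.99 g * 125 cm^3/g = 748.7500 cm^3


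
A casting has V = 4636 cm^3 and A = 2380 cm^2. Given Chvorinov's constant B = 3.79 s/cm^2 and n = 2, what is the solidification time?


Formula: t_s = B * (V/A)^n  (Chvorinov's rule, n=2)
Modulus M = V/A = 4636/2380 = 1.947899 cm
M^2 = 1.947899^2 = 3.794311 cm^2
t_s = 3.79 * 3.794311 = 14.3804 s

Answer: 14.3804 s


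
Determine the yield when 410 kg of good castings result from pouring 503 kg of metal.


Formula: Casting Yield = (W_good / W_total) * 100
Yield = (410 kg / 503 kg) * 100 = 81.5109%


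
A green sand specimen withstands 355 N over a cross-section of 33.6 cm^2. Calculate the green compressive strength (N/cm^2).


Formula: Compressive Strength = Force / Area
Strength = 355 N / 33.6 cm^2 = 10.5655 N/cm^2


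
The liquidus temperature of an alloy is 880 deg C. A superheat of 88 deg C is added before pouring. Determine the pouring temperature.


Formula: T_pour = T_melt + Superheat
T_pour = 880 + 88 = 968 deg C

968 deg C
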